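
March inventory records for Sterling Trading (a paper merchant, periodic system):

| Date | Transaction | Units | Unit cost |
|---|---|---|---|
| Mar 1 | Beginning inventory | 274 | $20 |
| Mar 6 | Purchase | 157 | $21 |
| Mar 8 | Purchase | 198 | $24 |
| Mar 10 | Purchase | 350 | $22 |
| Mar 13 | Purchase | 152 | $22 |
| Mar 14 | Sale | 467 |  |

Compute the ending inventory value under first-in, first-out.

Ending inventory = $14,932

Mar 14, 467 sold [FIFO — oldest first]: 274 @ $20 + 157 @ $21 + 36 @ $24 = $9,641
Ending inventory: 162 @ $24 + 350 @ $22 + 152 @ $22 = $14,932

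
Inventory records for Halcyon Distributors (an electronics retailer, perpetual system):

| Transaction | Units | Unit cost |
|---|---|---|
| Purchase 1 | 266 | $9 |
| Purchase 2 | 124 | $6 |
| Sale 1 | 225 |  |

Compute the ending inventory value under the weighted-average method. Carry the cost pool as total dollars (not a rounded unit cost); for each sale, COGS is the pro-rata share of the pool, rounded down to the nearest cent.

After Purchase 1: 266 on hand, pool $2,394.00 (≈ $9.0000 each)
After Purchase 2: 390 on hand, pool $3,138.00 (≈ $8.0462 each)
Sale 1, sell 225: 225/390 × $3,138.00 → $1,810.38
Ending inventory (cost pool remaining) = $1,327.62
Check: goods available $3,138.00 = COGS $1,810.38 + ending $1,327.62

Ending inventory = $1,327.62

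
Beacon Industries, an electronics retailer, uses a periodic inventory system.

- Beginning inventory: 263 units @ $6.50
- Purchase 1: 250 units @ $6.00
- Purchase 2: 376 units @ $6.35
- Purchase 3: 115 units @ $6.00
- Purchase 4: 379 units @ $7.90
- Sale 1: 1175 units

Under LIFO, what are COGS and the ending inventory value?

COGS = $7,929.20; ending inventory = $1,352.00

Sale 1 (1175) [LIFO — newest first]: 379 @ $7.90 + 115 @ $6.00 + 376 @ $6.35 + 250 @ $6.00 + 55 @ $6.50 = $7,929.20
Ending inventory: 208 @ $6.50 = $1,352.00
Check: goods available $9,281.20 = COGS $7,929.20 + ending $1,352.00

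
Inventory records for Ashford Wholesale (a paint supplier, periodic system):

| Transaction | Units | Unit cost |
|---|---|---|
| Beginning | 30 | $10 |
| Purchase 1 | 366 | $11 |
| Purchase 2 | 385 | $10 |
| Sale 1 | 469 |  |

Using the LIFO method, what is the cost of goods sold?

COGS = $4,774

Sale 1 (469) [LIFO — newest first]: 385 @ $10 + 84 @ $11 = $4,774
Ending inventory: 30 @ $10 + 282 @ $11 = $3,402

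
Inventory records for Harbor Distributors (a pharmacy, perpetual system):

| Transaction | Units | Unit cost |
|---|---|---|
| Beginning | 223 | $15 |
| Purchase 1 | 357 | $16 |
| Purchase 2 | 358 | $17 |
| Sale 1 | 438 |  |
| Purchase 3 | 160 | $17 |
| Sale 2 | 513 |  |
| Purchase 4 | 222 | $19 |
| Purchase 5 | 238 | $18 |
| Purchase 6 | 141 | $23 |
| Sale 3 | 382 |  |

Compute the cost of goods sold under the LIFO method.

Sale 1 (438) [LIFO — newest first]: 358 @ $17 + 80 @ $16 = $7,366
Sale 2 (513) [LIFO — newest first]: 160 @ $17 + 277 @ $16 + 76 @ $15 = $8,292
Sale 3 (382) [LIFO — newest first]: 141 @ $23 + 238 @ $18 + 3 @ $19 = $7,584
Total COGS = $7,366 + $8,292 + $7,584 = $23,242
Ending inventory: 147 @ $15 + 219 @ $19 = $6,366
Check: goods available $29,608 = COGS $23,242 + ending $6,366

COGS = $23,242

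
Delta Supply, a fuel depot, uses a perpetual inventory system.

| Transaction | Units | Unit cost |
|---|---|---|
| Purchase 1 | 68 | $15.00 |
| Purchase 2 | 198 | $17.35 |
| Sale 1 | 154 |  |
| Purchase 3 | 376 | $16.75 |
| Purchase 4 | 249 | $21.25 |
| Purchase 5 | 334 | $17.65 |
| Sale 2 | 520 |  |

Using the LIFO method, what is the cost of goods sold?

Sale 1 (154) [LIFO — newest first]: 154 @ $17.35 = $2,671.90
Sale 2 (520) [LIFO — newest first]: 334 @ $17.65 + 186 @ $21.25 = $9,847.60
Total COGS = $2,671.90 + $9,847.60 = $12,519.50
Ending inventory: 68 @ $15.00 + 44 @ $17.35 + 376 @ $16.75 + 63 @ $21.25 = $9,420.15

COGS = $12,519.50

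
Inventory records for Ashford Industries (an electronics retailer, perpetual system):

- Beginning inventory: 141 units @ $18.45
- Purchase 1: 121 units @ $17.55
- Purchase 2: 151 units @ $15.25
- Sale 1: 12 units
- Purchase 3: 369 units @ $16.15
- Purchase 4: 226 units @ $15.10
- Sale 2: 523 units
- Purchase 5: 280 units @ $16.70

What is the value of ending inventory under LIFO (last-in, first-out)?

Ending inventory = $12,683.55

Sale 1 (12) [LIFO — newest first]: 12 @ $15.25 = $183.00
Sale 2 (523) [LIFO — newest first]: 226 @ $15.10 + 297 @ $16.15 = $8,209.15
Total COGS = $183.00 + $8,209.15 = $8,392.15
Ending inventory: 141 @ $18.45 + 121 @ $17.55 + 139 @ $15.25 + 72 @ $16.15 + 280 @ $16.70 = $12,683.55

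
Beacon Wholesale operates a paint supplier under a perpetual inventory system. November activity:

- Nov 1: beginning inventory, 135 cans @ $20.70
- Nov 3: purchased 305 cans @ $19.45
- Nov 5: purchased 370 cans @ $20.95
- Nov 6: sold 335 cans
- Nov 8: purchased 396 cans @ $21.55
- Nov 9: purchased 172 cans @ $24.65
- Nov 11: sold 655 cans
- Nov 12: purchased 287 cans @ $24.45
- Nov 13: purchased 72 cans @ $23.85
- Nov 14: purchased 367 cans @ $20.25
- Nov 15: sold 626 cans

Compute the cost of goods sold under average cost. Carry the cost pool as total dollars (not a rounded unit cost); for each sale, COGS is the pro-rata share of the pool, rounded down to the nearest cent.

After Nov 1: 135 on hand, pool $2,794.50 (≈ $20.7000 each)
After Nov 3: 440 on hand, pool $8,726.75 (≈ $19.8335 each)
After Nov 5: 810 on hand, pool $16,478.25 (≈ $20.3435 each)
Nov 6, sell 335: 335/810 × $16,478.25 → $6,815.07
After Nov 8: 871 on hand, pool $18,196.98 (≈ $20.8921 each)
After Nov 9: 1043 on hand, pool $22,436.78 (≈ $21.5118 each)
Nov 11, sell 655: 655/1043 × $22,436.78 → $14,090.21
After Nov 12: 675 on hand, pool $15,363.72 (≈ $22.7611 each)
After Nov 13: 747 on hand, pool $17,080.92 (≈ $22.8660 each)
After Nov 14: 1114 on hand, pool $24,512.67 (≈ $22.0042 each)
Nov 15, sell 626: 626/1114 × $24,512.67 → $13,774.62
Total COGS = $6,815.07 + $14,090.21 + $13,774.62 = $34,679.90
Ending inventory (cost pool remaining) = $10,738.05

COGS = $34,679.90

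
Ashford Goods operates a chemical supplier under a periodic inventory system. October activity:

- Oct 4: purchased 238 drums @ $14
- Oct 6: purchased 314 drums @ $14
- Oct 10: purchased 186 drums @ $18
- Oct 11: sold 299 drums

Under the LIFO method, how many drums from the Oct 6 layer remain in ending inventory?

201

Oct 11, 299 sold [LIFO — newest first]: 186 @ $18 + 113 @ $14 = $4,930
Ending inventory: 238 @ $14 + 201 @ $14 = $6,146
Check: goods available $11,076 = COGS $4,930 + ending $6,146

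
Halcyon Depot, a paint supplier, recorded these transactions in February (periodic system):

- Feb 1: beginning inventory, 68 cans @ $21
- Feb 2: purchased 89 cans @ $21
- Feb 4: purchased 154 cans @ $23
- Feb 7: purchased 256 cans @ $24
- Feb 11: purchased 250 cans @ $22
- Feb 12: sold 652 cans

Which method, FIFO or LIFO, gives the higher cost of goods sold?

FIFO COGS: 68 @ $21 + 89 @ $21 + 154 @ $23 + 256 @ $24 + 85 @ $22 = $14,853
LIFO COGS: 250 @ $22 + 256 @ $24 + 146 @ $23 = $15,002

LIFO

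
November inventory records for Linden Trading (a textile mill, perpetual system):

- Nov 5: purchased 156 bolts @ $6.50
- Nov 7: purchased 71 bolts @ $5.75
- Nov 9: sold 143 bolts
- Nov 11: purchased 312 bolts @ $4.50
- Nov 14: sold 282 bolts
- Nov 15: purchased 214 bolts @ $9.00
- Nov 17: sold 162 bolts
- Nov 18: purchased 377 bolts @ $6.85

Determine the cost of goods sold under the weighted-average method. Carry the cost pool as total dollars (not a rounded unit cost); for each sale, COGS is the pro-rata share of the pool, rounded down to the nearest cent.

After Nov 5: 156 on hand, pool $1,014.00 (≈ $6.5000 each)
After Nov 7: 227 on hand, pool $1,422.25 (≈ $6.2654 each)
Nov 9, sell 143: 143/227 × $1,422.25 → $895.95
After Nov 11: 396 on hand, pool $1,930.30 (≈ $4.8745 each)
Nov 14, sell 282: 282/396 × $1,930.30 → $1,374.60
After Nov 15: 328 on hand, pool $2,481.70 (≈ $7.5662 each)
Nov 17, sell 162: 162/328 × $2,481.70 → $1,225.71
After Nov 18: 543 on hand, pool $3,838.44 (≈ $7.0690 each)
Total COGS = $895.95 + $1,374.60 + $1,225.71 = $3,496.26
Ending inventory (cost pool remaining) = $3,838.44

COGS = $3,496.26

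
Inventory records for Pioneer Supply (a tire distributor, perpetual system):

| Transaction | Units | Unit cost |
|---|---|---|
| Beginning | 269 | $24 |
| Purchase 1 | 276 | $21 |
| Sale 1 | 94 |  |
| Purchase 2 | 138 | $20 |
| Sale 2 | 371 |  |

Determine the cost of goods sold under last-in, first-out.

Sale 1 (94) [LIFO — newest first]: 94 @ $21 = $1,974
Sale 2 (371) [LIFO — newest first]: 138 @ $20 + 182 @ $21 + 51 @ $24 = $7,806
Total COGS = $1,974 + $7,806 = $9,780
Ending inventory: 218 @ $24 = $5,232

COGS = $9,780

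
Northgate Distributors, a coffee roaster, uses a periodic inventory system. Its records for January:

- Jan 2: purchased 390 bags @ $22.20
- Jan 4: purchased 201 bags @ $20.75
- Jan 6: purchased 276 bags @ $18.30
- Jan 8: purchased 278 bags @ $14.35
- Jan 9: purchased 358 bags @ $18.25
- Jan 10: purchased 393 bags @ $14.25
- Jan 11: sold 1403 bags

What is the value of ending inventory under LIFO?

Jan 11, 1403 sold [LIFO — newest first]: 393 @ $14.25 + 358 @ $18.25 + 278 @ $14.35 + 276 @ $18.30 + 98 @ $20.75 = $23,207.35
Ending inventory: 390 @ $22.20 + 103 @ $20.75 = $10,795.25

Ending inventory = $10,795.25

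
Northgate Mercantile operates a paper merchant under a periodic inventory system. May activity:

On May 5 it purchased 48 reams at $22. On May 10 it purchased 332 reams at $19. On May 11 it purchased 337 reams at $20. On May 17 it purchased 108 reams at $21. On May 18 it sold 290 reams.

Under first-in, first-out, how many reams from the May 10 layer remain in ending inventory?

May 18, 290 sold [FIFO — oldest first]: 48 @ $22 + 242 @ $19 = $5,654
Ending inventory: 90 @ $19 + 337 @ $20 + 108 @ $21 = $10,718
Check: goods available $16,372 = COGS $5,654 + ending $10,718

90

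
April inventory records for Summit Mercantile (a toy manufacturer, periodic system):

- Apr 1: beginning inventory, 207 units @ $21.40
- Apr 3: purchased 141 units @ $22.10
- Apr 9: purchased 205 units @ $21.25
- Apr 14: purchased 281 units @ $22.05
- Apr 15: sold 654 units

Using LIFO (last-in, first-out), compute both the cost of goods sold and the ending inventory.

COGS = $14,246.20; ending inventory = $3,852.00

Apr 15, 654 sold [LIFO — newest first]: 281 @ $22.05 + 205 @ $21.25 + 141 @ $22.10 + 27 @ $21.40 = $14,246.20
Ending inventory: 180 @ $21.40 = $3,852.00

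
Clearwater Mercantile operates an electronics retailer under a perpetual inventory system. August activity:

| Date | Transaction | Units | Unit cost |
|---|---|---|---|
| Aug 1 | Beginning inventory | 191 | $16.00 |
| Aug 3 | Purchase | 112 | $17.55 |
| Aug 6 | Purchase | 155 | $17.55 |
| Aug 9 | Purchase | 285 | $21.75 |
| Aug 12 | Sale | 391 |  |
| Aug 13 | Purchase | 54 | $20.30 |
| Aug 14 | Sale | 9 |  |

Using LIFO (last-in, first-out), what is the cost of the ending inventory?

Aug 12, 391 sold [LIFO — newest first]: 285 @ $21.75 + 106 @ $17.55 = $8,059.05
Aug 14, 9 sold [LIFO — newest first]: 9 @ $20.30 = $182.70
Total COGS = $8,059.05 + $182.70 = $8,241.75
Ending inventory: 191 @ $16.00 + 112 @ $17.55 + 49 @ $17.55 + 45 @ $20.30 = $6,795.05

Ending inventory = $6,795.05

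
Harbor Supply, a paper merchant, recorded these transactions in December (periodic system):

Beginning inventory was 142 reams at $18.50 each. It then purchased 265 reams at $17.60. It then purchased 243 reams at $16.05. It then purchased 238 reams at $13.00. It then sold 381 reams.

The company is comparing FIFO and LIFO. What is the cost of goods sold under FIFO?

COGS = $6,833.40

FIFO COGS: 142 @ $18.50 + 239 @ $17.60 = $6,833.40
LIFO COGS: 238 @ $13.00 + 143 @ $16.05 = $5,389.15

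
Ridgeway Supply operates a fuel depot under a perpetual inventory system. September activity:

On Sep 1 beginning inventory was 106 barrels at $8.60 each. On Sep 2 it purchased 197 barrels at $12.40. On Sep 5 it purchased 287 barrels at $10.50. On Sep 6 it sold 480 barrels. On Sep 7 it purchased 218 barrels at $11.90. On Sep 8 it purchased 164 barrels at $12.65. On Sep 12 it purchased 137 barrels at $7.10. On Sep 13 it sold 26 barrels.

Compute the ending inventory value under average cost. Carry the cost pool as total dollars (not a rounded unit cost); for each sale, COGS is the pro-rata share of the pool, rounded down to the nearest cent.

After Sep 1: 106 on hand, pool $911.60 (≈ $8.6000 each)
After Sep 2: 303 on hand, pool $3,354.40 (≈ $11.0706 each)
After Sep 5: 590 on hand, pool $6,367.90 (≈ $10.7931 each)
Sep 6, sell 480: 480/590 × $6,367.90 → $5,180.66
After Sep 7: 328 on hand, pool $3,781.44 (≈ $11.5288 each)
After Sep 8: 492 on hand, pool $5,856.04 (≈ $11.9025 each)
After Sep 12: 629 on hand, pool $6,828.74 (≈ $10.8565 each)
Sep 13, sell 26: 26/629 × $6,828.74 → $282.26
Total COGS = $5,180.66 + $282.26 = $5,462.92
Ending inventory (cost pool remaining) = $6,546.48
Check: goods available $12,009.40 = COGS $5,462.92 + ending $6,546.48

Ending inventory = $6,546.48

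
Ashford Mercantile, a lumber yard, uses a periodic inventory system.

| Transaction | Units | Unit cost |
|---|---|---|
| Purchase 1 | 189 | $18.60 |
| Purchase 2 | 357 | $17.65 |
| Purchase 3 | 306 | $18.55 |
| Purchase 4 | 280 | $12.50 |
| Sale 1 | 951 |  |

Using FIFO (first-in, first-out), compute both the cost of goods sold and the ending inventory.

COGS = $16,730.25; ending inventory = $2,262.50

Sale 1 (951) [FIFO — oldest first]: 189 @ $18.60 + 357 @ $17.65 + 306 @ $18.55 + 99 @ $12.50 = $16,730.25
Ending inventory: 181 @ $12.50 = $2,262.50
Check: goods available $18,992.75 = COGS $16,730.25 + ending $2,262.50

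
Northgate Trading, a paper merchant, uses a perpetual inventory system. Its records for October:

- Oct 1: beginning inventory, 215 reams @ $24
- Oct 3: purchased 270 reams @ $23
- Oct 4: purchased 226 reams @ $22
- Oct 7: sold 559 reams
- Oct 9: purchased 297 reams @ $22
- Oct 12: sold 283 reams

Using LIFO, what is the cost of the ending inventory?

Oct 7, 559 sold [LIFO — newest first]: 226 @ $22 + 270 @ $23 + 63 @ $24 = $12,694
Oct 12, 283 sold [LIFO — newest first]: 283 @ $22 = $6,226
Total COGS = $12,694 + $6,226 = $18,920
Ending inventory: 152 @ $24 + 14 @ $22 = $3,956
Check: goods available $22,876 = COGS $18,920 + ending $3,956

Ending inventory = $3,956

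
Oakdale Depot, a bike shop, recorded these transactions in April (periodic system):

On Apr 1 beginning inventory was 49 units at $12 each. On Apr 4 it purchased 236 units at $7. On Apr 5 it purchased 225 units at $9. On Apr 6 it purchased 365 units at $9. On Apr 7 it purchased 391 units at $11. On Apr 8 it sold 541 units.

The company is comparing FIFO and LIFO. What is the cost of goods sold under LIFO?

FIFO COGS: 49 @ $12 + 236 @ $7 + 225 @ $9 + 31 @ $9 = $4,544
LIFO COGS: 391 @ $11 + 150 @ $9 = $5,651

COGS = $5,651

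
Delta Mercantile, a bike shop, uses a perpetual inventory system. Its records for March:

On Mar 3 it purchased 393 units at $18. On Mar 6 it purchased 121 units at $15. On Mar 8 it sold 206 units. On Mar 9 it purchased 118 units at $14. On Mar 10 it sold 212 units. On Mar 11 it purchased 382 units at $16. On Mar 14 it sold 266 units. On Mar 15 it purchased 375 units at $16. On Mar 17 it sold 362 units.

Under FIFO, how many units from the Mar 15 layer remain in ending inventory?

Mar 8, 206 sold [FIFO — oldest first]: 206 @ $18 = $3,708
Mar 10, 212 sold [FIFO — oldest first]: 187 @ $18 + 25 @ $15 = $3,741
Mar 14, 266 sold [FIFO — oldest first]: 96 @ $15 + 118 @ $14 + 52 @ $16 = $3,924
Mar 17, 362 sold [FIFO — oldest first]: 330 @ $16 + 32 @ $16 = $5,792
Total COGS = $3,708 + $3,741 + $3,924 + $5,792 = $17,165
Ending inventory: 343 @ $16 = $5,488
Check: goods available $22,653 = COGS $17,165 + ending $5,488

343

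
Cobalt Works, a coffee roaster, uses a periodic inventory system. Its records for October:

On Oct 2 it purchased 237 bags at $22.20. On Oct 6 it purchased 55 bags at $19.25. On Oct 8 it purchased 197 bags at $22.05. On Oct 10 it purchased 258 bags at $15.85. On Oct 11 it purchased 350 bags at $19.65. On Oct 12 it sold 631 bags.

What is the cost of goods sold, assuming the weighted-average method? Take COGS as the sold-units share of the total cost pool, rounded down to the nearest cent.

Oct 12, sell 631: 631/1097 × $21,630.80 → $12,442.14
Ending inventory (cost pool remaining) = $9,188.66

COGS = $12,442.14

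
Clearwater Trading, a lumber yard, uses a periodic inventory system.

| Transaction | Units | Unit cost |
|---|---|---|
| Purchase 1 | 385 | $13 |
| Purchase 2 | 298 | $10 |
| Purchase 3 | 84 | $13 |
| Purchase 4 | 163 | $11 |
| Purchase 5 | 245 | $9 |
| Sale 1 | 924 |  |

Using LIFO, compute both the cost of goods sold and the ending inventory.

COGS = $9,812; ending inventory = $3,263

Sale 1 (924) [LIFO — newest first]: 245 @ $9 + 163 @ $11 + 84 @ $13 + 298 @ $10 + 134 @ $13 = $9,812
Ending inventory: 251 @ $13 = $3,263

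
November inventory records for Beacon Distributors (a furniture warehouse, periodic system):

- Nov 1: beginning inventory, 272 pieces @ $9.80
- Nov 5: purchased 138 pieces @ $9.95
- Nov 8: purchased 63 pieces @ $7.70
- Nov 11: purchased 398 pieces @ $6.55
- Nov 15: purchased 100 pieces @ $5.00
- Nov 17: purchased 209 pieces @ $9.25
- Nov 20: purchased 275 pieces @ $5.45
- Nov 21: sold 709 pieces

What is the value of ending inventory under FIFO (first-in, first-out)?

Ending inventory = $4,993.10

Nov 21, 709 sold [FIFO — oldest first]: 272 @ $9.80 + 138 @ $9.95 + 63 @ $7.70 + 236 @ $6.55 = $6,069.60
Ending inventory: 162 @ $6.55 + 100 @ $5.00 + 209 @ $9.25 + 275 @ $5.45 = $4,993.10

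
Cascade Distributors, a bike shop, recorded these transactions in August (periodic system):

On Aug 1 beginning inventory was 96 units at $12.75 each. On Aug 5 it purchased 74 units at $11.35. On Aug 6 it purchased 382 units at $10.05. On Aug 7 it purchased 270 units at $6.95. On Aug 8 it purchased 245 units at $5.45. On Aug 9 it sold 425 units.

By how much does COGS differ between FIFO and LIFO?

$2,040.40

FIFO COGS: 96 @ $12.75 + 74 @ $11.35 + 255 @ $10.05 = $4,626.65
LIFO COGS: 245 @ $5.45 + 180 @ $6.95 = $2,586.25
Difference = |$4,626.65 − $2,586.25| = $2,040.40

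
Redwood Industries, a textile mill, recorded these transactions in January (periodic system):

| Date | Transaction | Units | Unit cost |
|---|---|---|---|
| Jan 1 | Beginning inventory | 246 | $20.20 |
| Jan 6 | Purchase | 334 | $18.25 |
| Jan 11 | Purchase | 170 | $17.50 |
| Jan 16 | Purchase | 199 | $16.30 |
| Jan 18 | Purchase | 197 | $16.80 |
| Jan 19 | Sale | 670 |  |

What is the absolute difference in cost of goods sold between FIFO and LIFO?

FIFO COGS: 246 @ $20.20 + 334 @ $18.25 + 90 @ $17.50 = $12,639.70
LIFO COGS: 197 @ $16.80 + 199 @ $16.30 + 170 @ $17.50 + 104 @ $18.25 = $11,426.30
Difference = |$12,639.70 − $11,426.30| = $1,213.40

$1,213.40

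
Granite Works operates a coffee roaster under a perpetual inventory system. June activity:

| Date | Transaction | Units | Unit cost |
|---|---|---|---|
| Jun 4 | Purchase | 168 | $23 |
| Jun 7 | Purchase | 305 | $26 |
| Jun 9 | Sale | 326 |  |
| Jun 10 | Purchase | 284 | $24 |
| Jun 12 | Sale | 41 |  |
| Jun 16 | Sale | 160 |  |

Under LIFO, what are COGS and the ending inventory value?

Jun 9, 326 sold [LIFO — newest first]: 305 @ $26 + 21 @ $23 = $8,413
Jun 12, 41 sold [LIFO — newest first]: 41 @ $24 = $984
Jun 16, 160 sold [LIFO — newest first]: 160 @ $24 = $3,840
Total COGS = $8,413 + $984 + $3,840 = $13,237
Ending inventory: 147 @ $23 + 83 @ $24 = $5,373

COGS = $13,237; ending inventory = $5,373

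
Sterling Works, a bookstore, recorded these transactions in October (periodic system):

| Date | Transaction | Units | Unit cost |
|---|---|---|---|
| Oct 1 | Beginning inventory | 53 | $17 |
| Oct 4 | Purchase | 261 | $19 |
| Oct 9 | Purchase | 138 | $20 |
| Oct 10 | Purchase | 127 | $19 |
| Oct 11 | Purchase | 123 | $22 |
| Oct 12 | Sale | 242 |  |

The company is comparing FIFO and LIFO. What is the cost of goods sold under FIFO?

FIFO COGS: 53 @ $17 + 189 @ $19 = $4,492
LIFO COGS: 123 @ $22 + 119 @ $19 = $4,967

COGS = $4,492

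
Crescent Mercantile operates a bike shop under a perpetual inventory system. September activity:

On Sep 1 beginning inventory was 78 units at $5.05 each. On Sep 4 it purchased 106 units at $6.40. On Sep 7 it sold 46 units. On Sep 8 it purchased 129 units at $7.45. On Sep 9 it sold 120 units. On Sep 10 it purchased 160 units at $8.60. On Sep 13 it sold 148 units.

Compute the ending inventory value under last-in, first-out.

Sep 7, 46 sold [LIFO — newest first]: 46 @ $6.40 = $294.40
Sep 9, 120 sold [LIFO — newest first]: 120 @ $7.45 = $894.00
Sep 13, 148 sold [LIFO — newest first]: 148 @ $8.60 = $1,272.80
Total COGS = $294.40 + $894.00 + $1,272.80 = $2,461.20
Ending inventory: 78 @ $5.05 + 60 @ $6.40 + 9 @ $7.45 + 12 @ $8.60 = $948.15

Ending inventory = $948.15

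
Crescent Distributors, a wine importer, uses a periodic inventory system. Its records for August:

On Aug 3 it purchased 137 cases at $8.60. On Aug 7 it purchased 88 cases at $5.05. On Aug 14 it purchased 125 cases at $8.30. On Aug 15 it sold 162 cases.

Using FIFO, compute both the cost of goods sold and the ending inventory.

Aug 15, 162 sold [FIFO — oldest first]: 137 @ $8.60 + 25 @ $5.05 = $1,304.45
Ending inventory: 63 @ $5.05 + 125 @ $8.30 = $1,355.65
Check: goods available $2,660.10 = COGS $1,304.45 + ending $1,355.65

COGS = $1,304.45; ending inventory = $1,355.65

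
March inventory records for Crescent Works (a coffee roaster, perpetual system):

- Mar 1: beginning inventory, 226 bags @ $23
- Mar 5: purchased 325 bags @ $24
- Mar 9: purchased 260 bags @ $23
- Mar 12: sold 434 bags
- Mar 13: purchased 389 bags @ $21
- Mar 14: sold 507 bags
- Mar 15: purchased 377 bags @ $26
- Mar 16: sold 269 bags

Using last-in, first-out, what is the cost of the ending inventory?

Mar 12, 434 sold [LIFO — newest first]: 260 @ $23 + 174 @ $24 = $10,156
Mar 14, 507 sold [LIFO — newest first]: 389 @ $21 + 118 @ $24 = $11,001
Mar 16, 269 sold [LIFO — newest first]: 269 @ $26 = $6,994
Total COGS = $10,156 + $11,001 + $6,994 = $28,151
Ending inventory: 226 @ $23 + 33 @ $24 + 108 @ $26 = $8,798

Ending inventory = $8,798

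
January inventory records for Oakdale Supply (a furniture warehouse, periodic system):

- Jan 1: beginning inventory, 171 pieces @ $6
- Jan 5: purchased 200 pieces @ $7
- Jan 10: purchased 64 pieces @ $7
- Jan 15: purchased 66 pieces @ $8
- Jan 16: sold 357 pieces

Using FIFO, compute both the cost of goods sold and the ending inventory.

COGS = $2,328; ending inventory = $1,074

Jan 16, 357 sold [FIFO — oldest first]: 171 @ $6 + 186 @ $7 = $2,328
Ending inventory: 14 @ $7 + 64 @ $7 + 66 @ $8 = $1,074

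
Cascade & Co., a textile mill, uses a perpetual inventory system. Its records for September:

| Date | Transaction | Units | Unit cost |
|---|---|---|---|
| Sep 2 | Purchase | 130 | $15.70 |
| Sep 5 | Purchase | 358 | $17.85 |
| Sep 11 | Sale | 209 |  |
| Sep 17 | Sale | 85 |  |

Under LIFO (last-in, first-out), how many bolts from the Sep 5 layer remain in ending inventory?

Sep 11, 209 sold [LIFO — newest first]: 209 @ $17.85 = $3,730.65
Sep 17, 85 sold [LIFO — newest first]: 85 @ $17.85 = $1,517.25
Total COGS = $3,730.65 + $1,517.25 = $5,247.90
Ending inventory: 130 @ $15.70 + 64 @ $17.85 = $3,183.40

64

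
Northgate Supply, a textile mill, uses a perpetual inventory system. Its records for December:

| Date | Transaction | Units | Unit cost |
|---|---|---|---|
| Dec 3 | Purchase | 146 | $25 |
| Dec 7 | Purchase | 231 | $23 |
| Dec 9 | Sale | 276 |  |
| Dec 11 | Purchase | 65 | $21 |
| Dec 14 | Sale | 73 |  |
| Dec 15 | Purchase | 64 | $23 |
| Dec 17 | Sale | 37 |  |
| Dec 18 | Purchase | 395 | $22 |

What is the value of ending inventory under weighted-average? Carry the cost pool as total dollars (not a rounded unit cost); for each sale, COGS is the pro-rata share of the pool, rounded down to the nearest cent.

Ending inventory = $11,427.84

After Dec 3: 146 on hand, pool $3,650.00 (≈ $25.0000 each)
After Dec 7: 377 on hand, pool $8,963.00 (≈ $23.7745 each)
Dec 9, sell 276: 276/377 × $8,963.00 → $6,561.77
After Dec 11: 166 on hand, pool $3,766.23 (≈ $22.6881 each)
Dec 14, sell 73: 73/166 × $3,766.23 → $1,656.23
After Dec 15: 157 on hand, pool $3,582.00 (≈ $22.8153 each)
Dec 17, sell 37: 37/157 × $3,582.00 → $844.16
After Dec 18: 515 on hand, pool $11,427.84 (≈ $22.1900 each)
Total COGS = $6,561.77 + $1,656.23 + $844.16 = $9,062.16
Ending inventory (cost pool remaining) = $11,427.84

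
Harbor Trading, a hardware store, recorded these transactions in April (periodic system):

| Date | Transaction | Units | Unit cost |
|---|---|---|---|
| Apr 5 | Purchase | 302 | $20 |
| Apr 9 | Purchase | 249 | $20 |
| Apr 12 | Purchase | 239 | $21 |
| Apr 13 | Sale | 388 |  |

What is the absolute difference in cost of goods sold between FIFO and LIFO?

$239

FIFO COGS: 302 @ $20 + 86 @ $20 = $7,760
LIFO COGS: 239 @ $21 + 149 @ $20 = $7,999
Difference = |$7,760 − $7,999| = $239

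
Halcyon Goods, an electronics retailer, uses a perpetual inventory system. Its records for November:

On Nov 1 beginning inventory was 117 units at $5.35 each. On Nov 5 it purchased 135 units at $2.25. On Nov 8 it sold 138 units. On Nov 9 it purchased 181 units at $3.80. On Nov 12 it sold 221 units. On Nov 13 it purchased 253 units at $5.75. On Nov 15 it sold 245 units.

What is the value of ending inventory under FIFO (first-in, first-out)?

Nov 8, 138 sold [FIFO — oldest first]: 117 @ $5.35 + 21 @ $2.25 = $673.20
Nov 12, 221 sold [FIFO — oldest first]: 114 @ $2.25 + 107 @ $3.80 = $663.10
Nov 15, 245 sold [FIFO — oldest first]: 74 @ $3.80 + 171 @ $5.75 = $1,264.45
Total COGS = $673.20 + $663.10 + $1,264.45 = $2,600.75
Ending inventory: 82 @ $5.75 = $471.50

Ending inventory = $471.50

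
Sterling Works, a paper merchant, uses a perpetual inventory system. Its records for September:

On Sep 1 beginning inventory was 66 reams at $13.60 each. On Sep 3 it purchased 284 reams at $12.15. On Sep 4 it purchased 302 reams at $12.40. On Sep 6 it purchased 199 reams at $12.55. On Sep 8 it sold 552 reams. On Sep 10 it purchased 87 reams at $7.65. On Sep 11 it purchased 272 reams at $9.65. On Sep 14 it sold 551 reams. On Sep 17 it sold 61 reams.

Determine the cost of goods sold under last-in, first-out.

Sep 8, 552 sold [LIFO — newest first]: 199 @ $12.55 + 302 @ $12.40 + 51 @ $12.15 = $6,861.90
Sep 14, 551 sold [LIFO — newest first]: 272 @ $9.65 + 87 @ $7.65 + 192 @ $12.15 = $5,623.15
Sep 17, 61 sold [LIFO — newest first]: 41 @ $12.15 + 20 @ $13.60 = $770.15
Total COGS = $6,861.90 + $5,623.15 + $770.15 = $13,255.20
Ending inventory: 46 @ $13.60 = $625.60

COGS = $13,255.20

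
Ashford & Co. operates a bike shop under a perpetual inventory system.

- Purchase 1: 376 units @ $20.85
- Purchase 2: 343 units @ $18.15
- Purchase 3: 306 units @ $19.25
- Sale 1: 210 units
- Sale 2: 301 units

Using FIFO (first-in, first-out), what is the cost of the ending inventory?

Sale 1 (210) [FIFO — oldest first]: 210 @ $20.85 = $4,378.50
Sale 2 (301) [FIFO — oldest first]: 166 @ $20.85 + 135 @ $18.15 = $5,911.35
Total COGS = $4,378.50 + $5,911.35 = $10,289.85
Ending inventory: 208 @ $18.15 + 306 @ $19.25 = $9,665.70

Ending inventory = $9,665.70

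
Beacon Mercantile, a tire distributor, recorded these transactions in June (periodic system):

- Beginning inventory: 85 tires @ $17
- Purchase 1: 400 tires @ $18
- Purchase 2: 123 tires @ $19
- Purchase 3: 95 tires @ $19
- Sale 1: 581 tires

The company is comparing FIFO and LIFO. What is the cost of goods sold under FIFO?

COGS = $10,469

FIFO COGS: 85 @ $17 + 400 @ $18 + 96 @ $19 = $10,469
LIFO COGS: 95 @ $19 + 123 @ $19 + 363 @ $18 = $10,676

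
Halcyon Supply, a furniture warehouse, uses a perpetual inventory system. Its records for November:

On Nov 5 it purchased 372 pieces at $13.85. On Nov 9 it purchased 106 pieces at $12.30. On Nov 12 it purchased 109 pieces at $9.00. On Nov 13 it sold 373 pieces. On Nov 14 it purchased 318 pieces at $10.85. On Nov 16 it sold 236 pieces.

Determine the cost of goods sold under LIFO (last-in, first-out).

Nov 13, 373 sold [LIFO — newest first]: 109 @ $9.00 + 106 @ $12.30 + 158 @ $13.85 = $4,473.10
Nov 16, 236 sold [LIFO — newest first]: 236 @ $10.85 = $2,560.60
Total COGS = $4,473.10 + $2,560.60 = $7,033.70
Ending inventory: 214 @ $13.85 + 82 @ $10.85 = $3,853.60
Check: goods available $10,887.30 = COGS $7,033.70 + ending $3,853.60

COGS = $7,033.70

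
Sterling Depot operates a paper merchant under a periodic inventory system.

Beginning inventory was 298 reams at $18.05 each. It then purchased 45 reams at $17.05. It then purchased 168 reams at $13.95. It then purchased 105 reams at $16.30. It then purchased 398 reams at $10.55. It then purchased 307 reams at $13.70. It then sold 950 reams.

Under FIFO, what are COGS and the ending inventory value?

COGS = $13,724.95; ending inventory = $4,881.10

Sale 1 (950) [FIFO — oldest first]: 298 @ $18.05 + 45 @ $17.05 + 168 @ $13.95 + 105 @ $16.30 + 334 @ $10.55 = $13,724.95
Ending inventory: 64 @ $10.55 + 307 @ $13.70 = $4,881.10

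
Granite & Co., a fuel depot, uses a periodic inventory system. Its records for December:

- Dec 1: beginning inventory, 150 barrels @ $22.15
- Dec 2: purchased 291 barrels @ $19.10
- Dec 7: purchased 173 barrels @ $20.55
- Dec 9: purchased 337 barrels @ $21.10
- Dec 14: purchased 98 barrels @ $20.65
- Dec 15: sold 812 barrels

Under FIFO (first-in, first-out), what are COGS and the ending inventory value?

Dec 15, 812 sold [FIFO — oldest first]: 150 @ $22.15 + 291 @ $19.10 + 173 @ $20.55 + 198 @ $21.10 = $16,613.55
Ending inventory: 139 @ $21.10 + 98 @ $20.65 = $4,956.60

COGS = $16,613.55; ending inventory = $4,956.60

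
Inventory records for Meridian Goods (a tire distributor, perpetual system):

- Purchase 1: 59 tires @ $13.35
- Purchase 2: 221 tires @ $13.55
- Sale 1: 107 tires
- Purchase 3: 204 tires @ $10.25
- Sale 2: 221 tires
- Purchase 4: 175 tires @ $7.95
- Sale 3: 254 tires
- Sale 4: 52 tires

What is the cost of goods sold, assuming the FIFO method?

COGS = $7,065.70

Sale 1 (107) [FIFO — oldest first]: 59 @ $13.35 + 48 @ $13.55 = $1,438.05
Sale 2 (221) [FIFO — oldest first]: 173 @ $13.55 + 48 @ $10.25 = $2,836.15
Sale 3 (254) [FIFO — oldest first]: 156 @ $10.25 + 98 @ $7.95 = $2,378.10
Sale 4 (52) [FIFO — oldest first]: 52 @ $7.95 = $413.40
Total COGS = $1,438.05 + $2,836.15 + $2,378.10 + $413.40 = $7,065.70
Ending inventory: 25 @ $7.95 = $198.75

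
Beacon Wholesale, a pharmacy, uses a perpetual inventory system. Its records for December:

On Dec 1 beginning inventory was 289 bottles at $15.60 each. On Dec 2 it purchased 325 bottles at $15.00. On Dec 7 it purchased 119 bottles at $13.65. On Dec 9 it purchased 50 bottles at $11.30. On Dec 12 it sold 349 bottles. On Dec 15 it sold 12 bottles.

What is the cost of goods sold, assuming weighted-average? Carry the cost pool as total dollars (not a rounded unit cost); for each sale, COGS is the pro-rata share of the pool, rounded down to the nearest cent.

After Dec 1: 289 on hand, pool $4,508.40 (≈ $15.6000 each)
After Dec 2: 614 on hand, pool $9,383.40 (≈ $15.2824 each)
After Dec 7: 733 on hand, pool $11,007.75 (≈ $15.0174 each)
After Dec 9: 783 on hand, pool $11,572.75 (≈ $14.7800 each)
Dec 12, sell 349: 349/783 × $11,572.75 → $5,158.22
Dec 15, sell 12: 12/434 × $6,414.53 → $177.36
Total COGS = $5,158.22 + $177.36 = $5,335.58
Ending inventory (cost pool remaining) = $6,237.17

COGS = $5,335.58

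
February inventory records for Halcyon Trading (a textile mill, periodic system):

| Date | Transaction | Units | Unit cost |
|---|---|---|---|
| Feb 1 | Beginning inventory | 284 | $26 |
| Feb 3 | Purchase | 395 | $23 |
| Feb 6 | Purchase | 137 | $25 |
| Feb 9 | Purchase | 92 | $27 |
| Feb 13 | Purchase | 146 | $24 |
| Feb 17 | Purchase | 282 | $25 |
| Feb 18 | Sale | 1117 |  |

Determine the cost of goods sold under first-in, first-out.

COGS = $27,457

Feb 18, 1117 sold [FIFO — oldest first]: 284 @ $26 + 395 @ $23 + 137 @ $25 + 92 @ $27 + 146 @ $24 + 63 @ $25 = $27,457
Ending inventory: 219 @ $25 = $5,475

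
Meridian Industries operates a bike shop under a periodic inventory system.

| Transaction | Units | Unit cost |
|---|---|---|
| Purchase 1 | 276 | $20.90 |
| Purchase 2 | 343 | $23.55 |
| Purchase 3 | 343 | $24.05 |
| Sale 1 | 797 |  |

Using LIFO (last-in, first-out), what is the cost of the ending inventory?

Ending inventory = $3,448.50

Sale 1 (797) [LIFO — newest first]: 343 @ $24.05 + 343 @ $23.55 + 111 @ $20.90 = $18,646.70
Ending inventory: 165 @ $20.90 = $3,448.50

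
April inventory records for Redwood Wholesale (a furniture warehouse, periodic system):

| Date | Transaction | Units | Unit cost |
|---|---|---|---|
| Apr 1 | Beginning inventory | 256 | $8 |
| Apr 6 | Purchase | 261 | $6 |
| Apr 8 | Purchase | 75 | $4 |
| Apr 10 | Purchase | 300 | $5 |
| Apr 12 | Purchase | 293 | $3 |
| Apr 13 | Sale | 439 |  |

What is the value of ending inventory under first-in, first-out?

Apr 13, 439 sold [FIFO — oldest first]: 256 @ $8 + 183 @ $6 = $3,146
Ending inventory: 78 @ $6 + 75 @ $4 + 300 @ $5 + 293 @ $3 = $3,147

Ending inventory = $3,147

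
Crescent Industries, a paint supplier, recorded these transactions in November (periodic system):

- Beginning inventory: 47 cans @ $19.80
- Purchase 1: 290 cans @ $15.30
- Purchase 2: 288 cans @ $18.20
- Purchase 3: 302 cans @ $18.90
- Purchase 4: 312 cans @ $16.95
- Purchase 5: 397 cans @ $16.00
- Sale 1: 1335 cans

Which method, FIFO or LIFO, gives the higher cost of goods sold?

FIFO COGS: 47 @ $19.80 + 290 @ $15.30 + 288 @ $18.20 + 302 @ $18.90 + 312 @ $16.95 + 96 @ $16.00 = $23,141.40
LIFO COGS: 397 @ $16.00 + 312 @ $16.95 + 302 @ $18.90 + 288 @ $18.20 + 36 @ $15.30 = $23,140.60

FIFO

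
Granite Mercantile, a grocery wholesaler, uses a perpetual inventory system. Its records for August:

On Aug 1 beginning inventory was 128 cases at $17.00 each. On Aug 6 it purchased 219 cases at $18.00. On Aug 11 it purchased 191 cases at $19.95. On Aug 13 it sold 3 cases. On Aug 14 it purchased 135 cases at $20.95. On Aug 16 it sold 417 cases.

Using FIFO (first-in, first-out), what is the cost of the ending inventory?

Ending inventory = $5,182.35

Aug 13, 3 sold [FIFO — oldest first]: 3 @ $17.00 = $51.00
Aug 16, 417 sold [FIFO — oldest first]: 125 @ $17.00 + 219 @ $18.00 + 73 @ $19.95 = $7,523.35
Total COGS = $51.00 + $7,523.35 = $7,574.35
Ending inventory: 118 @ $19.95 + 135 @ $20.95 = $5,182.35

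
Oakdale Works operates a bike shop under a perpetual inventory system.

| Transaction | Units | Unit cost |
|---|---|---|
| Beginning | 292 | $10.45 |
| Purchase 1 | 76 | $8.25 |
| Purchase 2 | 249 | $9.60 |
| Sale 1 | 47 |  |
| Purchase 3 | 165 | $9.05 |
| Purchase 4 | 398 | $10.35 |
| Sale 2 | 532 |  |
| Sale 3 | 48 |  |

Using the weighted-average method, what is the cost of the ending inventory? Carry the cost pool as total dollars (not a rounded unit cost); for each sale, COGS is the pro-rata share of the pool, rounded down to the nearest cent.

Ending inventory = $5,475.86

After Beginning: 292 on hand, pool $3,051.40 (≈ $10.4500 each)
After Purchase 1: 368 on hand, pool $3,678.40 (≈ $9.9957 each)
After Purchase 2: 617 on hand, pool $6,068.80 (≈ $9.8360 each)
Sale 1, sell 47: 47/617 × $6,068.80 → $462.29
After Purchase 3: 735 on hand, pool $7,099.76 (≈ $9.6595 each)
After Purchase 4: 1133 on hand, pool $11,219.06 (≈ $9.9021 each)
Sale 2, sell 532: 532/1133 × $11,219.06 → $5,267.90
Sale 3, sell 48: 48/601 × $5,951.16 → $475.30
Total COGS = $462.29 + $5,267.90 + $475.30 = $6,205.49
Ending inventory (cost pool remaining) = $5,475.86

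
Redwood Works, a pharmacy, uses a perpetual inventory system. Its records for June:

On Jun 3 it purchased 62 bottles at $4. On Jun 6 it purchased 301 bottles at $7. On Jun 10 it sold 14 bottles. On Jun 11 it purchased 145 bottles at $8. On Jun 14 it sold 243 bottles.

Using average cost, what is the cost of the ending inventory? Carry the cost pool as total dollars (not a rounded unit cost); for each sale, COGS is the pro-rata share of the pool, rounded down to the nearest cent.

After Jun 3: 62 on hand, pool $248.00 (≈ $4.0000 each)
After Jun 6: 363 on hand, pool $2,355.00 (≈ $6.4876 each)
Jun 10, sell 14: 14/363 × $2,355.00 → $90.82
After Jun 11: 494 on hand, pool $3,424.18 (≈ $6.9315 each)
Jun 14, sell 243: 243/494 × $3,424.18 → $1,684.36
Total COGS = $90.82 + $1,684.36 = $1,775.18
Ending inventory (cost pool remaining) = $1,739.82
Check: goods available $3,515.00 = COGS $1,775.18 + ending $1,739.82

Ending inventory = $1,739.82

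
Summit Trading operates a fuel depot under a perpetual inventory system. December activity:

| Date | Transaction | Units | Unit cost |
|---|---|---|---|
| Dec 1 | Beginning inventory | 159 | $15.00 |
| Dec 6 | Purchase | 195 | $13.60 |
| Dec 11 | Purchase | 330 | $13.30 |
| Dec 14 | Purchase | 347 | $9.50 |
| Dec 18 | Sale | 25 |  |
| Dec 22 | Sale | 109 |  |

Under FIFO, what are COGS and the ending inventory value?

Dec 18, 25 sold [FIFO — oldest first]: 25 @ $15.00 = $375.00
Dec 22, 109 sold [FIFO — oldest first]: 109 @ $15.00 = $1,635.00
Total COGS = $375.00 + $1,635.00 = $2,010.00
Ending inventory: 25 @ $15.00 + 195 @ $13.60 + 330 @ $13.30 + 347 @ $9.50 = $10,712.50
Check: goods available $12,722.50 = COGS $2,010.00 + ending $10,712.50

COGS = $2,010.00; ending inventory = $10,712.50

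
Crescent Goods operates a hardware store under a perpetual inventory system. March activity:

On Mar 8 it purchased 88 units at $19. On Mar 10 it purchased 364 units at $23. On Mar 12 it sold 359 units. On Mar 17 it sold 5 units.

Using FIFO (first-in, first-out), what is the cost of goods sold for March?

COGS = $8,020

Mar 12, 359 sold [FIFO — oldest first]: 88 @ $19 + 271 @ $23 = $7,905
Mar 17, 5 sold [FIFO — oldest first]: 5 @ $23 = $115
Total COGS = $7,905 + $115 = $8,020
Ending inventory: 88 @ $23 = $2,024
Check: goods available $10,044 = COGS $8,020 + ending $2,024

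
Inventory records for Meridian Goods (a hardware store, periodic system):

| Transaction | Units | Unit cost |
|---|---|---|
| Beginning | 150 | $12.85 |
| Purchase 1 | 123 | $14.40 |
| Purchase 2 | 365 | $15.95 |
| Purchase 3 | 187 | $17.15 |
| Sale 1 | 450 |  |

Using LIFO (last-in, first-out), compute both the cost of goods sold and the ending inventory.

Sale 1 (450) [LIFO — newest first]: 187 @ $17.15 + 263 @ $15.95 = $7,401.90
Ending inventory: 150 @ $12.85 + 123 @ $14.40 + 102 @ $15.95 = $5,325.60
Check: goods available $12,727.50 = COGS $7,401.90 + ending $5,325.60

COGS = $7,401.90; ending inventory = $5,325.60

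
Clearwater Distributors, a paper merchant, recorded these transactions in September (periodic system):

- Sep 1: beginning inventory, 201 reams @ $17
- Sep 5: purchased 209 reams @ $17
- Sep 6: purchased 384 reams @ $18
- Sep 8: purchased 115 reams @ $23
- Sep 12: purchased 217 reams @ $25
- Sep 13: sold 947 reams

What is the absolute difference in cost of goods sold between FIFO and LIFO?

$1,432

FIFO COGS: 201 @ $17 + 209 @ $17 + 384 @ $18 + 115 @ $23 + 38 @ $25 = $17,477
LIFO COGS: 217 @ $25 + 115 @ $23 + 384 @ $18 + 209 @ $17 + 22 @ $17 = $18,909
Difference = |$17,477 − $18,909| = $1,432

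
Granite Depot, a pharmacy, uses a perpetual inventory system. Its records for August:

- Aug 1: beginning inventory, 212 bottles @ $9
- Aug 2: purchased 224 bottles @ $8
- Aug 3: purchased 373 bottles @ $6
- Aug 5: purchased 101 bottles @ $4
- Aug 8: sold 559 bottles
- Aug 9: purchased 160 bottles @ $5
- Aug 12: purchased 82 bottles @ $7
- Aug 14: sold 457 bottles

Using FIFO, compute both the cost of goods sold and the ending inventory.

Aug 8, 559 sold [FIFO — oldest first]: 212 @ $9 + 224 @ $8 + 123 @ $6 = $4,438
Aug 14, 457 sold [FIFO — oldest first]: 250 @ $6 + 101 @ $4 + 106 @ $5 = $2,434
Total COGS = $4,438 + $2,434 = $6,872
Ending inventory: 54 @ $5 + 82 @ $7 = $844

COGS = $6,872; ending inventory = $844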